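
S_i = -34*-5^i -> [-34, 170, -850, 4250, -21250]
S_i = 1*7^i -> [1, 7, 49, 343, 2401]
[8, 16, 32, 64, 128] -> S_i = 8*2^i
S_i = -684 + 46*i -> [-684, -638, -592, -546, -500]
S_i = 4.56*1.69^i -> [4.56, 7.71, 13.02, 22.01, 37.2]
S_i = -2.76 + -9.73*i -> [-2.76, -12.49, -22.22, -31.95, -41.68]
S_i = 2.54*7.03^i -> [2.54, 17.86, 125.53, 882.47, 6203.76]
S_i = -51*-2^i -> [-51, 102, -204, 408, -816]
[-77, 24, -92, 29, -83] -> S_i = Random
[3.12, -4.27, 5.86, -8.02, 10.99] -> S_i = 3.12*(-1.37)^i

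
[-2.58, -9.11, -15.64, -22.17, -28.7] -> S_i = -2.58 + -6.53*i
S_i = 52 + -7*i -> [52, 45, 38, 31, 24]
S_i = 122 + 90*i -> [122, 212, 302, 392, 482]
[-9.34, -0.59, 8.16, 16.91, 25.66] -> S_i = -9.34 + 8.75*i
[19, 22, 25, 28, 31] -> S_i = 19 + 3*i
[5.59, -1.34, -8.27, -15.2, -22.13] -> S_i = 5.59 + -6.93*i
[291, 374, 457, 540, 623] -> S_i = 291 + 83*i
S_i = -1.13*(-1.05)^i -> [-1.13, 1.19, -1.25, 1.31, -1.37]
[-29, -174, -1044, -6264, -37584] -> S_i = -29*6^i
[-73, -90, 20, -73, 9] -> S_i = Random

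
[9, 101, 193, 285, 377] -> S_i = 9 + 92*i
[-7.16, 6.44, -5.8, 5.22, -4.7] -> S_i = -7.16*(-0.90)^i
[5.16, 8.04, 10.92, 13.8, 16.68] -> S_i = 5.16 + 2.88*i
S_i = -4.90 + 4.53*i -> [-4.9, -0.37, 4.16, 8.69, 13.22]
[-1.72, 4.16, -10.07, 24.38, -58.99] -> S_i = -1.72*(-2.42)^i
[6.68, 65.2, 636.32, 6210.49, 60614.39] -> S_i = 6.68*9.76^i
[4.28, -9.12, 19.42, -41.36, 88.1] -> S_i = 4.28*(-2.13)^i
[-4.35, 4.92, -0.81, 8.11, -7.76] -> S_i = Random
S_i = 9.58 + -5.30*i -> [9.58, 4.28, -1.02, -6.32, -11.62]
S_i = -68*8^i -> [-68, -544, -4352, -34816, -278528]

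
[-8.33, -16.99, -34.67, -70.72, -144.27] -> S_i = -8.33*2.04^i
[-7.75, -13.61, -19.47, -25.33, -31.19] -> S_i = -7.75 + -5.86*i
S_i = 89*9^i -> [89, 801, 7209, 64881, 583929]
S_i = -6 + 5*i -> [-6, -1, 4, 9, 14]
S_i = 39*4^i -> [39, 156, 624, 2496, 9984]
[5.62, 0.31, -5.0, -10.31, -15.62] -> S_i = 5.62 + -5.31*i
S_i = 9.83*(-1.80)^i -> [9.83, -17.69, 31.85, -57.33, 103.19]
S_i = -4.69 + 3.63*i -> [-4.69, -1.06, 2.57, 6.2, 9.83]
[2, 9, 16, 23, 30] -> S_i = 2 + 7*i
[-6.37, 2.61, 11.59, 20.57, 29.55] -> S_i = -6.37 + 8.98*i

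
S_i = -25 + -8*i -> [-25, -33, -41, -49, -57]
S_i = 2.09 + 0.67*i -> [2.09, 2.76, 3.43, 4.1, 4.77]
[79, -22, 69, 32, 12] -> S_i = Random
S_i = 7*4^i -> [7, 28, 112, 448, 1792]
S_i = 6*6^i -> [6, 36, 216, 1296, 7776]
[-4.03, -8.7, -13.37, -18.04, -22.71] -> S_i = -4.03 + -4.67*i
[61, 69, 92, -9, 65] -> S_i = Random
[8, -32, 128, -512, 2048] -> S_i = 8*-4^i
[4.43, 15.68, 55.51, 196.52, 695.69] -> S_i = 4.43*3.54^i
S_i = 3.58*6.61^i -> [3.58, 23.66, 156.42, 1033.92, 6834.22]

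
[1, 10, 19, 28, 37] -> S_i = 1 + 9*i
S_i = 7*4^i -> [7, 28, 112, 448, 1792]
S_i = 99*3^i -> [99, 297, 891, 2673, 8019]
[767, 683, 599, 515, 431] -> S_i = 767 + -84*i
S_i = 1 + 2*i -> [1, 3, 5, 7, 9]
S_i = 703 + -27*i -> [703, 676, 649, 622, 595]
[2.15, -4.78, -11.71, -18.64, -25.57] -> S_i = 2.15 + -6.93*i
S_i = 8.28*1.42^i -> [8.28, 11.76, 16.7, 23.71, 33.67]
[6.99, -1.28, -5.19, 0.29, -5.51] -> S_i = Random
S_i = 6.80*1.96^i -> [6.8, 13.33, 26.12, 51.2, 100.35]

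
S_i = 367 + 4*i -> [367, 371, 375, 379, 383]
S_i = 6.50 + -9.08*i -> [6.5, -2.58, -11.66, -20.74, -29.82]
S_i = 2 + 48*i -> [2, 50, 98, 146, 194]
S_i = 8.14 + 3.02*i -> [8.14, 11.16, 14.18, 17.2, 20.22]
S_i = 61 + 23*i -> [61, 84, 107, 130, 153]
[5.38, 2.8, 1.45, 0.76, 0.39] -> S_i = 5.38*0.52^i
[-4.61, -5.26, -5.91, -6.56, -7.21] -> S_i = -4.61 + -0.65*i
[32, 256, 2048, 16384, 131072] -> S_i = 32*8^i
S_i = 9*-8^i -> [9, -72, 576, -4608, 36864]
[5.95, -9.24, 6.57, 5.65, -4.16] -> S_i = Random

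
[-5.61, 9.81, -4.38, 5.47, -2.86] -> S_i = Random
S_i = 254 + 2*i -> [254, 256, 258, 260, 262]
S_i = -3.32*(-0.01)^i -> [-3.32, 0.03, -0.0, 0.0, -0.0]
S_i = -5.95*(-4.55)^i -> [-5.95, 27.07, -123.18, 560.47, -2550.13]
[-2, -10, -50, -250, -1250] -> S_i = -2*5^i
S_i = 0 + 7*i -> [0, 7, 14, 21, 28]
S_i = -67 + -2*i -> [-67, -69, -71, -73, -75]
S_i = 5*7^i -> [5, 35, 245, 1715, 12005]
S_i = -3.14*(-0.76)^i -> [-3.14, 2.39, -1.81, 1.38, -1.05]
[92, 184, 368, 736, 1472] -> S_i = 92*2^i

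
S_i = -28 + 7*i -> [-28, -21, -14, -7, 0]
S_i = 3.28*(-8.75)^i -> [3.28, -28.7, 251.12, -2197.34, 19226.76]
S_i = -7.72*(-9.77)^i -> [-7.72, 75.42, -736.9, 7199.48, -70338.9]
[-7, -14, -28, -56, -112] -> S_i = -7*2^i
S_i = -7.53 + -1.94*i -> [-7.53, -9.47, -11.41, -13.35, -15.29]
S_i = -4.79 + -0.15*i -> [-4.79, -4.94, -5.09, -5.24, -5.39]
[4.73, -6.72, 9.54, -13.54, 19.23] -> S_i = 4.73*(-1.42)^i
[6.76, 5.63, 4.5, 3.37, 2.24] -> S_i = 6.76 + -1.13*i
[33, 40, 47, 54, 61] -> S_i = 33 + 7*i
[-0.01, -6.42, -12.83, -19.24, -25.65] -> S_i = -0.01 + -6.41*i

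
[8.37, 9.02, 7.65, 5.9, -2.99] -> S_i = Random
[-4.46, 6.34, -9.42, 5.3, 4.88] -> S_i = Random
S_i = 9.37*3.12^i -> [9.37, 29.23, 91.21, 284.58, 887.89]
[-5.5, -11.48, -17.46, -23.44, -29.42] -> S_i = -5.50 + -5.98*i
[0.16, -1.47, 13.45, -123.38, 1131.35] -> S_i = 0.16*(-9.17)^i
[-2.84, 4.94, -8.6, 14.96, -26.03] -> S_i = -2.84*(-1.74)^i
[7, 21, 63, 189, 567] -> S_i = 7*3^i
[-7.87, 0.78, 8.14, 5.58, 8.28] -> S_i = Random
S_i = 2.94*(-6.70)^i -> [2.94, -19.7, 131.98, -884.24, 5924.43]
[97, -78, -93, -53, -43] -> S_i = Random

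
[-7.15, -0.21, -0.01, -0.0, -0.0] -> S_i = -7.15*0.03^i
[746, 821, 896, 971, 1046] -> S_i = 746 + 75*i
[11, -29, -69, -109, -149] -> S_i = 11 + -40*i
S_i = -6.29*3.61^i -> [-6.29, -22.71, -81.97, -295.92, -1068.27]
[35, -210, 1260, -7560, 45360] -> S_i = 35*-6^i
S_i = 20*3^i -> [20, 60, 180, 540, 1620]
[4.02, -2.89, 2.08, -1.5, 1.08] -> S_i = 4.02*(-0.72)^i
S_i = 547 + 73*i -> [547, 620, 693, 766, 839]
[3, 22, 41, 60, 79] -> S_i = 3 + 19*i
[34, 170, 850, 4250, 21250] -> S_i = 34*5^i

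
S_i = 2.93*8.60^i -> [2.93, 25.2, 216.7, 1863.64, 16027.34]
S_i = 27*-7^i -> [27, -189, 1323, -9261, 64827]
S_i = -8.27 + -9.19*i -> [-8.27, -17.46, -26.65, -35.84, -45.03]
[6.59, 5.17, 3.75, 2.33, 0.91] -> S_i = 6.59 + -1.42*i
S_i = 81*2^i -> [81, 162, 324, 648, 1296]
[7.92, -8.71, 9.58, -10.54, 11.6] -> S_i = 7.92*(-1.10)^i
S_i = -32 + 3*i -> [-32, -29, -26, -23, -20]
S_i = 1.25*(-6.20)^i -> [1.25, -7.75, 48.05, -297.91, 1847.04]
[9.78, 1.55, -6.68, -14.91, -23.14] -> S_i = 9.78 + -8.23*i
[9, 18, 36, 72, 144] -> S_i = 9*2^i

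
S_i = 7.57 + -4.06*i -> [7.57, 3.51, -0.55, -4.61, -8.67]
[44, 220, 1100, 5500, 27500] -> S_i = 44*5^i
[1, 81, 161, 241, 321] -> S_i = 1 + 80*i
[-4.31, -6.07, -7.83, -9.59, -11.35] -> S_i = -4.31 + -1.76*i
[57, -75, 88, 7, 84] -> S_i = Random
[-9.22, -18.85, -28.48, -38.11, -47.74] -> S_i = -9.22 + -9.63*i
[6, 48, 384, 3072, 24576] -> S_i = 6*8^i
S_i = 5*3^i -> [5, 15, 45, 135, 405]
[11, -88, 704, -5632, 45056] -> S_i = 11*-8^i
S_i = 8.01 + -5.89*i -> [8.01, 2.12, -3.77, -9.66, -15.55]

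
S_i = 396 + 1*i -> [396, 397, 398, 399, 400]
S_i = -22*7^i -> [-22, -154, -1078, -7546, -52822]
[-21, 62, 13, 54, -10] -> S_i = Random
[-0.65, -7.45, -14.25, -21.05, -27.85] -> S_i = -0.65 + -6.80*i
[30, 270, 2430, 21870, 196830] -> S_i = 30*9^i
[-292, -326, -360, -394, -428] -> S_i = -292 + -34*i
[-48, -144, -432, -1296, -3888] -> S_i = -48*3^i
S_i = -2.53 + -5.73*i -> [-2.53, -8.26, -13.99, -19.72, -25.45]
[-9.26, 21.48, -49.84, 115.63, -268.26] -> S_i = -9.26*(-2.32)^i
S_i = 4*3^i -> [4, 12, 36, 108, 324]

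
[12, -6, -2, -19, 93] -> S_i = Random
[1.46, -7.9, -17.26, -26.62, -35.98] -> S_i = 1.46 + -9.36*i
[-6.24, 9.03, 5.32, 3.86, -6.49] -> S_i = Random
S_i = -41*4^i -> [-41, -164, -656, -2624, -10496]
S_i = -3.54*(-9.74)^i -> [-3.54, 34.48, -335.83, 3271.0, -31859.51]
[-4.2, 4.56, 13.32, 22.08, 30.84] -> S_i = -4.20 + 8.76*i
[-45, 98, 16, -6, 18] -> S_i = Random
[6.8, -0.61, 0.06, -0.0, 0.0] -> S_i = 6.80*(-0.09)^i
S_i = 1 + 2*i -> [1, 3, 5, 7, 9]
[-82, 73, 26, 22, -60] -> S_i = Random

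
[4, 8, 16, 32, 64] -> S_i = 4*2^i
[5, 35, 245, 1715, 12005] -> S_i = 5*7^i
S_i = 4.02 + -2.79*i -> [4.02, 1.23, -1.56, -4.35, -7.14]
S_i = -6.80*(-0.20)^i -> [-6.8, 1.36, -0.27, 0.05, -0.01]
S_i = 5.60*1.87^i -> [5.6, 10.47, 19.58, 36.62, 68.48]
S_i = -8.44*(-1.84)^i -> [-8.44, 15.53, -28.57, 52.58, -96.74]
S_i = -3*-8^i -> [-3, 24, -192, 1536, -12288]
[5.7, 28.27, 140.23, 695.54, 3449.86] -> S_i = 5.70*4.96^i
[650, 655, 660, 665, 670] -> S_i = 650 + 5*i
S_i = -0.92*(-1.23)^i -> [-0.92, 1.13, -1.39, 1.71, -2.11]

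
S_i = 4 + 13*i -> [4, 17, 30, 43, 56]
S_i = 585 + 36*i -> [585, 621, 657, 693, 729]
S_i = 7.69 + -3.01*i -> [7.69, 4.68, 1.67, -1.34, -4.35]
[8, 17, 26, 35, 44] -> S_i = 8 + 9*i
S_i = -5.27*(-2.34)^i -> [-5.27, 12.33, -28.86, 67.52, -158.01]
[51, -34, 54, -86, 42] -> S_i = Random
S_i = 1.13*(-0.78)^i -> [1.13, -0.88, 0.69, -0.54, 0.42]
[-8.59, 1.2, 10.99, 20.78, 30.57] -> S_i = -8.59 + 9.79*i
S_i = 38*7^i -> [38, 266, 1862, 13034, 91238]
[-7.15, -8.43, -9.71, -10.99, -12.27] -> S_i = -7.15 + -1.28*i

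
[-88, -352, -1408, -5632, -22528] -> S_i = -88*4^i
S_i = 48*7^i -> [48, 336, 2352, 16464, 115248]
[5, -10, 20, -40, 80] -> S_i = 5*-2^i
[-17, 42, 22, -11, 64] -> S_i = Random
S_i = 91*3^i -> [91, 273, 819, 2457, 7371]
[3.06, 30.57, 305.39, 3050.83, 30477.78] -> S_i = 3.06*9.99^i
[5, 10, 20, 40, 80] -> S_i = 5*2^i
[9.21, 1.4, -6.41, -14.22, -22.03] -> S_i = 9.21 + -7.81*i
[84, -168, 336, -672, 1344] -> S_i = 84*-2^i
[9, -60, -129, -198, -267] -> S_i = 9 + -69*i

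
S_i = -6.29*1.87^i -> [-6.29, -11.76, -22.0, -41.13, -76.92]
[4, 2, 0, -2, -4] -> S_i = 4 + -2*i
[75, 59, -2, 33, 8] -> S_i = Random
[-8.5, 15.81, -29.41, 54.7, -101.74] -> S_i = -8.50*(-1.86)^i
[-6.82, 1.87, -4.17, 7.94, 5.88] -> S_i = Random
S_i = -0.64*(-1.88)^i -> [-0.64, 1.2, -2.26, 4.25, -7.99]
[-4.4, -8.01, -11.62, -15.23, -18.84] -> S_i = -4.40 + -3.61*i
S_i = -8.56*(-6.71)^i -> [-8.56, 57.44, -385.41, 2586.08, -17352.57]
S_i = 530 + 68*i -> [530, 598, 666, 734, 802]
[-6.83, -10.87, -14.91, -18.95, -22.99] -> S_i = -6.83 + -4.04*i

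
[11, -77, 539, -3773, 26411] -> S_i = 11*-7^i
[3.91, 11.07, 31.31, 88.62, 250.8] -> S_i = 3.91*2.83^i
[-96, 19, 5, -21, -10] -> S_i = Random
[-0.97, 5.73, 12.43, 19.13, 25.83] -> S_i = -0.97 + 6.70*i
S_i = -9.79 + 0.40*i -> [-9.79, -9.39, -8.99, -8.59, -8.19]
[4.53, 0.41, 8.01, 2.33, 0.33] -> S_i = Random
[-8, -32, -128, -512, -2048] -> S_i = -8*4^i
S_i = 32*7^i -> [32, 224, 1568, 10976, 76832]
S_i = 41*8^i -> [41, 328, 2624, 20992, 167936]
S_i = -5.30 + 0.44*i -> [-5.3, -4.86, -4.42, -3.98, -3.54]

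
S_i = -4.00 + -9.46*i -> [-4.0, -13.46, -22.92, -32.38, -41.84]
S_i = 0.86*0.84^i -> [0.86, 0.72, 0.61, 0.51, 0.43]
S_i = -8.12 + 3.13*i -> [-8.12, -4.99, -1.86, 1.27, 4.4]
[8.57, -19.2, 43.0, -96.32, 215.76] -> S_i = 8.57*(-2.24)^i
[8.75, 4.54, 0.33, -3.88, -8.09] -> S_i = 8.75 + -4.21*i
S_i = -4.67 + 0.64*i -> [-4.67, -4.03, -3.39, -2.75, -2.11]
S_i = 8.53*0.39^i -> [8.53, 3.33, 1.3, 0.51, 0.2]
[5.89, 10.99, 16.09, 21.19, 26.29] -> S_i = 5.89 + 5.10*i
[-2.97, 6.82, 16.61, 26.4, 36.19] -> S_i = -2.97 + 9.79*i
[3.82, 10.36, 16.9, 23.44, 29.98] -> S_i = 3.82 + 6.54*i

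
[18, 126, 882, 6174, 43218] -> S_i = 18*7^i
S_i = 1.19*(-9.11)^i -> [1.19, -10.84, 98.76, -899.71, 8196.35]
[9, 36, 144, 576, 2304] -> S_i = 9*4^i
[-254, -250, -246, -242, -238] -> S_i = -254 + 4*i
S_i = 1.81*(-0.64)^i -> [1.81, -1.16, 0.74, -0.47, 0.3]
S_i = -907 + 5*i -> [-907, -902, -897, -892, -887]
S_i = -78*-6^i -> [-78, 468, -2808, 16848, -101088]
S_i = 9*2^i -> [9, 18, 36, 72, 144]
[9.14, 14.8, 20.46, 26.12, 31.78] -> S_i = 9.14 + 5.66*i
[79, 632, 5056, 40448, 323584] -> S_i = 79*8^i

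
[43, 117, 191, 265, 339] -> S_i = 43 + 74*i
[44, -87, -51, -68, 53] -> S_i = Random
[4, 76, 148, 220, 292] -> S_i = 4 + 72*i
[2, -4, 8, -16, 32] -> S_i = 2*-2^i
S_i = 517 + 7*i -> [517, 524, 531, 538, 545]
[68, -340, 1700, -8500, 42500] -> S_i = 68*-5^i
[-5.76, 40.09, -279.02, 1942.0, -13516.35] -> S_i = -5.76*(-6.96)^i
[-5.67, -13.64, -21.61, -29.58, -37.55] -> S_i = -5.67 + -7.97*i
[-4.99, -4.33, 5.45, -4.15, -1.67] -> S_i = Random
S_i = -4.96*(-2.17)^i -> [-4.96, 10.76, -23.36, 50.68, -109.98]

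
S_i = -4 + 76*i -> [-4, 72, 148, 224, 300]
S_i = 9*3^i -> [9, 27, 81, 243, 729]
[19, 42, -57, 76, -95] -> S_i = Random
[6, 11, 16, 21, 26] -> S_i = 6 + 5*i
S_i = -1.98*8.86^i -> [-1.98, -17.54, -155.43, -1377.1, -12201.13]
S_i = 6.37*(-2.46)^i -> [6.37, -15.67, 38.55, -94.83, 233.28]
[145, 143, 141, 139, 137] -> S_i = 145 + -2*i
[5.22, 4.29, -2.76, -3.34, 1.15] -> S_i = Random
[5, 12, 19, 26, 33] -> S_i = 5 + 7*i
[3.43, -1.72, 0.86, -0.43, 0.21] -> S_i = 3.43*(-0.50)^i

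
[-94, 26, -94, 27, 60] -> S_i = Random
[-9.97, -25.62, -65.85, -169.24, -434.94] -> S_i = -9.97*2.57^i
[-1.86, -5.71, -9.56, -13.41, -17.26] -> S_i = -1.86 + -3.85*i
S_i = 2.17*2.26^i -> [2.17, 4.9, 11.08, 25.05, 56.61]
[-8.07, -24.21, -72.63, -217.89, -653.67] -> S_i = -8.07*3.00^i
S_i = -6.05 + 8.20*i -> [-6.05, 2.15, 10.35, 18.55, 26.75]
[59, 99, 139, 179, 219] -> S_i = 59 + 40*i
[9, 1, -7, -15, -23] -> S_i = 9 + -8*i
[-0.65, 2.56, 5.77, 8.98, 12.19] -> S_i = -0.65 + 3.21*i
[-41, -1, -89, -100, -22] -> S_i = Random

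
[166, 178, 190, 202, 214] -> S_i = 166 + 12*i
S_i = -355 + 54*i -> [-355, -301, -247, -193, -139]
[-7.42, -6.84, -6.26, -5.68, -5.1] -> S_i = -7.42 + 0.58*i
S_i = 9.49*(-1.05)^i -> [9.49, -9.96, 10.46, -10.99, 11.54]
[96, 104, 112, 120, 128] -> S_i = 96 + 8*i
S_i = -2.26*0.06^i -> [-2.26, -0.14, -0.01, -0.0, -0.0]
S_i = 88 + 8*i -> [88, 96, 104, 112, 120]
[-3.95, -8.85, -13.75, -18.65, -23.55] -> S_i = -3.95 + -4.90*i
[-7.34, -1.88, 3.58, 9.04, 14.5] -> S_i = -7.34 + 5.46*i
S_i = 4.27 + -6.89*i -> [4.27, -2.62, -9.51, -16.4, -23.29]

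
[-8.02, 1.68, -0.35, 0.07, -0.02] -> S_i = -8.02*(-0.21)^i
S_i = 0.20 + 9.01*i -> [0.2, 9.21, 18.22, 27.23, 36.24]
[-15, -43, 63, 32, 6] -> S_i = Random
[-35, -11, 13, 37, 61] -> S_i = -35 + 24*i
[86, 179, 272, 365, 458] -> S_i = 86 + 93*i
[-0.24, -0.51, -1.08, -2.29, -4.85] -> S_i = -0.24*2.12^i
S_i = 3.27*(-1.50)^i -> [3.27, -4.9, 7.36, -11.04, 16.55]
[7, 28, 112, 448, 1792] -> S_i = 7*4^i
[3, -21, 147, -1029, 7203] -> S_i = 3*-7^i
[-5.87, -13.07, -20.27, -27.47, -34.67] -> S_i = -5.87 + -7.20*i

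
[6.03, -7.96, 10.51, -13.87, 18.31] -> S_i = 6.03*(-1.32)^i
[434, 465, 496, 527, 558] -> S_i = 434 + 31*i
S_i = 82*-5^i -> [82, -410, 2050, -10250, 51250]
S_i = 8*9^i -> [8, 72, 648, 5832, 52488]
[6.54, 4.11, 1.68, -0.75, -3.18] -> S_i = 6.54 + -2.43*i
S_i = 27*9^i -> [27, 243, 2187, 19683, 177147]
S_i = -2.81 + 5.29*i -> [-2.81, 2.48, 7.77, 13.06, 18.35]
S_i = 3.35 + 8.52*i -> [3.35, 11.87, 20.39, 28.91, 37.43]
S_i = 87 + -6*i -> [87, 81, 75, 69, 63]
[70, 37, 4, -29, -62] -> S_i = 70 + -33*i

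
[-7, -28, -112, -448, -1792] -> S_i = -7*4^i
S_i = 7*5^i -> [7, 35, 175, 875, 4375]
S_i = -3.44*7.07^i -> [-3.44, -24.32, -171.95, -1215.67, -8594.81]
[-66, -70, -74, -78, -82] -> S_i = -66 + -4*i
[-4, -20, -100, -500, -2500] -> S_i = -4*5^i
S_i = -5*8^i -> [-5, -40, -320, -2560, -20480]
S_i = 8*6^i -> [8, 48, 288, 1728, 10368]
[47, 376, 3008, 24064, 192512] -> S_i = 47*8^i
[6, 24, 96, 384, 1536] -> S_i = 6*4^i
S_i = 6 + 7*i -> [6, 13, 20, 27, 34]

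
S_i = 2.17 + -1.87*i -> [2.17, 0.3, -1.57, -3.44, -5.31]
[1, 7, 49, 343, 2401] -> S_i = 1*7^i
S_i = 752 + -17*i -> [752, 735, 718, 701, 684]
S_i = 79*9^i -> [79, 711, 6399, 57591, 518319]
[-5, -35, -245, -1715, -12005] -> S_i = -5*7^i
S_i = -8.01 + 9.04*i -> [-8.01, 1.03, 10.07, 19.11, 28.15]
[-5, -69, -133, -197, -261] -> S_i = -5 + -64*i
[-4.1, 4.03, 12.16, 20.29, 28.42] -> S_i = -4.10 + 8.13*i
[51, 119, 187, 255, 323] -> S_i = 51 + 68*i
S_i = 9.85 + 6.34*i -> [9.85, 16.19, 22.53, 28.87, 35.21]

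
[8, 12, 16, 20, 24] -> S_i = 8 + 4*i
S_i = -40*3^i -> [-40, -120, -360, -1080, -3240]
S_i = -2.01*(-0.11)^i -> [-2.01, 0.22, -0.02, 0.0, -0.0]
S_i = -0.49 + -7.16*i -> [-0.49, -7.65, -14.81, -21.97, -29.13]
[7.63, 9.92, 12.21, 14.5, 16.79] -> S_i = 7.63 + 2.29*i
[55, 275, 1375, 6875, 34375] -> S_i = 55*5^i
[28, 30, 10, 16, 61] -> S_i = Random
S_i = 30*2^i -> [30, 60, 120, 240, 480]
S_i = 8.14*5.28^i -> [8.14, 42.98, 226.93, 1198.19, 6326.45]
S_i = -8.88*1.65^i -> [-8.88, -14.65, -24.18, -39.89, -65.82]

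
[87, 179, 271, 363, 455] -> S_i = 87 + 92*i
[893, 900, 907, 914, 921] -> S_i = 893 + 7*i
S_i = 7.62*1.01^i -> [7.62, 7.7, 7.77, 7.85, 7.93]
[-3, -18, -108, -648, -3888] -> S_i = -3*6^i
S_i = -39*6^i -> [-39, -234, -1404, -8424, -50544]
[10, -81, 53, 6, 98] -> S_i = Random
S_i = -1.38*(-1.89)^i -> [-1.38, 2.61, -4.93, 9.32, -17.61]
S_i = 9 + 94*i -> [9, 103, 197, 291, 385]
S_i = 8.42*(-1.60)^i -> [8.42, -13.47, 21.56, -34.49, 55.18]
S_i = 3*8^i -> [3, 24, 192, 1536, 12288]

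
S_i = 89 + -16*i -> [89, 73, 57, 41, 25]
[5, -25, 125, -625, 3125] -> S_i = 5*-5^i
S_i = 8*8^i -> [8, 64, 512, 4096, 32768]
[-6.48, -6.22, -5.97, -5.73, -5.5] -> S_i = -6.48*0.96^i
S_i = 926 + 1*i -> [926, 927, 928, 929, 930]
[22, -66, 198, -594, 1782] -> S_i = 22*-3^i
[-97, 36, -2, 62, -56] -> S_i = Random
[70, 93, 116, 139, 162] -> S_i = 70 + 23*i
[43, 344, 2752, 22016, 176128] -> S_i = 43*8^i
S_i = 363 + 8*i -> [363, 371, 379, 387, 395]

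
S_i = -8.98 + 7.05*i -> [-8.98, -1.93, 5.12, 12.17, 19.22]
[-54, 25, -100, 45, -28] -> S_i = Random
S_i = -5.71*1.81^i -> [-5.71, -10.34, -18.71, -33.86, -61.28]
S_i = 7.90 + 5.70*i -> [7.9, 13.6, 19.3, 25.0, 30.7]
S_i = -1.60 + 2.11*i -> [-1.6, 0.51, 2.62, 4.73, 6.84]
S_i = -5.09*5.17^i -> [-5.09, -26.32, -136.05, -703.38, -3636.47]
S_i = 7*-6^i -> [7, -42, 252, -1512, 9072]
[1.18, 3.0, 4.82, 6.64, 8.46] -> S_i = 1.18 + 1.82*i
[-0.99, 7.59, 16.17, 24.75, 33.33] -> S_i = -0.99 + 8.58*i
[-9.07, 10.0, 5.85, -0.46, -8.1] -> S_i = Random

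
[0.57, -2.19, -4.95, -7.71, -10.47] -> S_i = 0.57 + -2.76*i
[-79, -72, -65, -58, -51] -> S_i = -79 + 7*i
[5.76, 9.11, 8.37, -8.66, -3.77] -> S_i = Random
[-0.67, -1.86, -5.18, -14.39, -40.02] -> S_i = -0.67*2.78^i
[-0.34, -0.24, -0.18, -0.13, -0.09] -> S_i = -0.34*0.72^i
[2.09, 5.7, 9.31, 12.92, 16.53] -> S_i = 2.09 + 3.61*i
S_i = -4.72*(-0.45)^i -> [-4.72, 2.12, -0.96, 0.43, -0.19]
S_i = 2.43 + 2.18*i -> [2.43, 4.61, 6.79, 8.97, 11.15]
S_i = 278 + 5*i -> [278, 283, 288, 293, 298]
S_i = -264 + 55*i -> [-264, -209, -154, -99, -44]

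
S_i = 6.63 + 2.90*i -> [6.63, 9.53, 12.43, 15.33, 18.23]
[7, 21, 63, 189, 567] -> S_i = 7*3^i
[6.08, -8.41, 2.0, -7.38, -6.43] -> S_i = Random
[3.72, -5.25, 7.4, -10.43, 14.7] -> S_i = 3.72*(-1.41)^i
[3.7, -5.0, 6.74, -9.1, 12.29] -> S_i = 3.70*(-1.35)^i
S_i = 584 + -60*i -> [584, 524, 464, 404, 344]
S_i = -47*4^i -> [-47, -188, -752, -3008, -12032]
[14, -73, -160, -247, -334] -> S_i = 14 + -87*i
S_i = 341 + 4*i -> [341, 345, 349, 353, 357]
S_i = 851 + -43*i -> [851, 808, 765, 722, 679]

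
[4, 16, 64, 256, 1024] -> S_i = 4*4^i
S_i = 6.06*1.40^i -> [6.06, 8.48, 11.88, 16.63, 23.28]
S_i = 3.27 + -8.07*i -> [3.27, -4.8, -12.87, -20.94, -29.01]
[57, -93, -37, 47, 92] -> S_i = Random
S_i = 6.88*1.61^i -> [6.88, 11.08, 17.83, 28.71, 46.23]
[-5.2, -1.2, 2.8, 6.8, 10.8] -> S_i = -5.20 + 4.00*i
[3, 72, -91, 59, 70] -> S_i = Random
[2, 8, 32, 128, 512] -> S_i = 2*4^i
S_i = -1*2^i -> [-1, -2, -4, -8, -16]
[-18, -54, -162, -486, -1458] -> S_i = -18*3^i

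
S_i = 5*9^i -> [5, 45, 405, 3645, 32805]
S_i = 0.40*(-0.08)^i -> [0.4, -0.03, 0.0, -0.0, 0.0]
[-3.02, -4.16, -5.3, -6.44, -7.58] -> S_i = -3.02 + -1.14*i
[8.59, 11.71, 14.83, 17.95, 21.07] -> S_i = 8.59 + 3.12*i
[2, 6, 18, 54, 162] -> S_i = 2*3^i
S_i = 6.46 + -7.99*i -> [6.46, -1.53, -9.52, -17.51, -25.5]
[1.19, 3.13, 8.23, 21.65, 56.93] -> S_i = 1.19*2.63^i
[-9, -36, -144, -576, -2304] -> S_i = -9*4^i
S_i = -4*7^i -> [-4, -28, -196, -1372, -9604]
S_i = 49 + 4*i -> [49, 53, 57, 61, 65]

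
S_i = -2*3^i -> [-2, -6, -18, -54, -162]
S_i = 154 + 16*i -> [154, 170, 186, 202, 218]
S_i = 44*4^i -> [44, 176, 704, 2816, 11264]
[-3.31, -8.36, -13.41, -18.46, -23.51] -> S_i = -3.31 + -5.05*i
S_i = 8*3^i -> [8, 24, 72, 216, 648]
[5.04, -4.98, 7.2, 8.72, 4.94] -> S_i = Random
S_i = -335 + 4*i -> [-335, -331, -327, -323, -319]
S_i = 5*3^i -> [5, 15, 45, 135, 405]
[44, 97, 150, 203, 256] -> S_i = 44 + 53*i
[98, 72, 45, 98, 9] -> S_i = Random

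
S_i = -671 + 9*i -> [-671, -662, -653, -644, -635]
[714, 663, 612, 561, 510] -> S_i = 714 + -51*i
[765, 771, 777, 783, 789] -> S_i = 765 + 6*i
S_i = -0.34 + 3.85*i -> [-0.34, 3.51, 7.36, 11.21, 15.06]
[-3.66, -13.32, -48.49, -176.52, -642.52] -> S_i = -3.66*3.64^i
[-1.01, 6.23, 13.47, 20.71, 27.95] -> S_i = -1.01 + 7.24*i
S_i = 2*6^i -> [2, 12, 72, 432, 2592]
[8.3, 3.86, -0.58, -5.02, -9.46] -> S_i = 8.30 + -4.44*i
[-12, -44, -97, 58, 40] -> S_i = Random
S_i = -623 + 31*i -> [-623, -592, -561, -530, -499]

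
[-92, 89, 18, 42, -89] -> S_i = Random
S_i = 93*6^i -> [93, 558, 3348, 20088, 120528]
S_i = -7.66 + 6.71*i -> [-7.66, -0.95, 5.76, 12.47, 19.18]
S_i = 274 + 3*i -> [274, 277, 280, 283, 286]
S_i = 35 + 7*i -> [35, 42, 49, 56, 63]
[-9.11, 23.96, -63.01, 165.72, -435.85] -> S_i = -9.11*(-2.63)^i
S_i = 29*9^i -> [29, 261, 2349, 21141, 190269]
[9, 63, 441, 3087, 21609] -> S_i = 9*7^i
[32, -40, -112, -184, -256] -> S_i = 32 + -72*i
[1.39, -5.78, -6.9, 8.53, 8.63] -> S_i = Random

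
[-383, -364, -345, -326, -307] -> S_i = -383 + 19*i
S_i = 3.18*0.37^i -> [3.18, 1.18, 0.44, 0.16, 0.06]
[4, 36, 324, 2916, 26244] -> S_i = 4*9^i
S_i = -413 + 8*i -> [-413, -405, -397, -389, -381]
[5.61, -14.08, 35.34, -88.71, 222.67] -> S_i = 5.61*(-2.51)^i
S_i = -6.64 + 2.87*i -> [-6.64, -3.77, -0.9, 1.97, 4.84]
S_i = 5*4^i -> [5, 20, 80, 320, 1280]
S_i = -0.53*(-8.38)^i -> [-0.53, 4.44, -37.22, 311.89, -2613.68]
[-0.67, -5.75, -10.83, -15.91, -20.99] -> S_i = -0.67 + -5.08*i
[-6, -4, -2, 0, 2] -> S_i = -6 + 2*i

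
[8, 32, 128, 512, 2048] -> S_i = 8*4^i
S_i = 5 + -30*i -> [5, -25, -55, -85, -115]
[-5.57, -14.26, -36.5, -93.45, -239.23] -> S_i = -5.57*2.56^i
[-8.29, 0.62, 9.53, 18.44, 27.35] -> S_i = -8.29 + 8.91*i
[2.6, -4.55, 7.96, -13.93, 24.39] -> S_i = 2.60*(-1.75)^i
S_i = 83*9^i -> [83, 747, 6723, 60507, 544563]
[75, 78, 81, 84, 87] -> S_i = 75 + 3*i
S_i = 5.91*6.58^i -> [5.91, 38.89, 255.88, 1683.7, 11078.76]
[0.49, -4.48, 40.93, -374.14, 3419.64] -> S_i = 0.49*(-9.14)^i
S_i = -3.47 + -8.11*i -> [-3.47, -11.58, -19.69, -27.8, -35.91]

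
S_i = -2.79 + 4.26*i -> [-2.79, 1.47, 5.73, 9.99, 14.25]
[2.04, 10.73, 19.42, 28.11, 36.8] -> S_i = 2.04 + 8.69*i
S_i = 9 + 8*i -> [9, 17, 25, 33, 41]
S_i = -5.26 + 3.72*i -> [-5.26, -1.54, 2.18, 5.9, 9.62]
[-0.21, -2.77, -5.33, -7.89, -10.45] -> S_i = -0.21 + -2.56*i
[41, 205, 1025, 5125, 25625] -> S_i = 41*5^i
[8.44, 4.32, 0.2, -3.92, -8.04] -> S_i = 8.44 + -4.12*i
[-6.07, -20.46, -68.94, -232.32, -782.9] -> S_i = -6.07*3.37^i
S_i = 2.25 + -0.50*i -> [2.25, 1.75, 1.25, 0.75, 0.25]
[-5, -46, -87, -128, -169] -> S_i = -5 + -41*i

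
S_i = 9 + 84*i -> [9, 93, 177, 261, 345]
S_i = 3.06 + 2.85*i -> [3.06, 5.91, 8.76, 11.61, 14.46]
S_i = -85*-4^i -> [-85, 340, -1360, 5440, -21760]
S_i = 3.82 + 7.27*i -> [3.82, 11.09, 18.36, 25.63, 32.9]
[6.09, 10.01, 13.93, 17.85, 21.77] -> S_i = 6.09 + 3.92*i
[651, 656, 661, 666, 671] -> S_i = 651 + 5*i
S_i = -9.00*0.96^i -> [-9.0, -8.64, -8.29, -7.96, -7.64]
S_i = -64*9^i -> [-64, -576, -5184, -46656, -419904]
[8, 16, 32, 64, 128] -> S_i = 8*2^i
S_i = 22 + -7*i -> [22, 15, 8, 1, -6]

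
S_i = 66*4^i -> [66, 264, 1056, 4224, 16896]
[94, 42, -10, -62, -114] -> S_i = 94 + -52*i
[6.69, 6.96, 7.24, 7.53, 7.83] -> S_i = 6.69*1.04^i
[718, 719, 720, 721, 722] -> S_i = 718 + 1*i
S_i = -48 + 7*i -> [-48, -41, -34, -27, -20]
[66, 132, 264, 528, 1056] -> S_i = 66*2^i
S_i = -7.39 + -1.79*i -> [-7.39, -9.18, -10.97, -12.76, -14.55]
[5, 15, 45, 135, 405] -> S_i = 5*3^i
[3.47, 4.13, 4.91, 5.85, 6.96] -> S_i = 3.47*1.19^i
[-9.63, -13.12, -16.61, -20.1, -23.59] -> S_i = -9.63 + -3.49*i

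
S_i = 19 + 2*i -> [19, 21, 23, 25, 27]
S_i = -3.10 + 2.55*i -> [-3.1, -0.55, 2.0, 4.55, 7.1]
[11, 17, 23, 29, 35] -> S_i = 11 + 6*i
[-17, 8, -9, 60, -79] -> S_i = Random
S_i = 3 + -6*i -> [3, -3, -9, -15, -21]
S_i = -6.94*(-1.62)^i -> [-6.94, 11.24, -18.21, 29.51, -47.8]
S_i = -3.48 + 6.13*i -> [-3.48, 2.65, 8.78, 14.91, 21.04]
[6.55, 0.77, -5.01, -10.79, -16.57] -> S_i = 6.55 + -5.78*i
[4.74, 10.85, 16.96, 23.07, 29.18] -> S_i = 4.74 + 6.11*i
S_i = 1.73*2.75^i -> [1.73, 4.76, 13.08, 35.98, 98.94]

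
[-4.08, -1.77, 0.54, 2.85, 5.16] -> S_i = -4.08 + 2.31*i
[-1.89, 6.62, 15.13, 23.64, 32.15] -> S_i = -1.89 + 8.51*i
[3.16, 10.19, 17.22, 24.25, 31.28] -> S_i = 3.16 + 7.03*i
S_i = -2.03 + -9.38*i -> [-2.03, -11.41, -20.79, -30.17, -39.55]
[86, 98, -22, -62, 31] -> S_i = Random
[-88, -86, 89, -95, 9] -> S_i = Random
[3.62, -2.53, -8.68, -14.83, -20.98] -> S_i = 3.62 + -6.15*i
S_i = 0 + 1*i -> [0, 1, 2, 3, 4]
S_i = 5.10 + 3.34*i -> [5.1, 8.44, 11.78, 15.12, 18.46]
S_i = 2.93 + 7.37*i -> [2.93, 10.3, 17.67, 25.04, 32.41]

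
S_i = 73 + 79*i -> [73, 152, 231, 310, 389]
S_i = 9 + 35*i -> [9, 44, 79, 114, 149]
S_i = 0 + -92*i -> [0, -92, -184, -276, -368]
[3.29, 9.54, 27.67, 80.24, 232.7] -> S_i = 3.29*2.90^i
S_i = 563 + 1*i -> [563, 564, 565, 566, 567]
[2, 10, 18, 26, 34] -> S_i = 2 + 8*i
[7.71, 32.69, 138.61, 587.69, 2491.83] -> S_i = 7.71*4.24^i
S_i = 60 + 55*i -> [60, 115, 170, 225, 280]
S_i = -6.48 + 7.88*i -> [-6.48, 1.4, 9.28, 17.16, 25.04]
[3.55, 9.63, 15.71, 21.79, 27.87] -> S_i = 3.55 + 6.08*i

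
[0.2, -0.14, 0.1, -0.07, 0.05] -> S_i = 0.20*(-0.71)^i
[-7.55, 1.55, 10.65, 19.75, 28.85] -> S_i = -7.55 + 9.10*i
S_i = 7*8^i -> [7, 56, 448, 3584, 28672]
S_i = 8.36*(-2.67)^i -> [8.36, -22.32, 59.6, -159.13, 424.87]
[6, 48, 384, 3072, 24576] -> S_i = 6*8^i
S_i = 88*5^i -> [88, 440, 2200, 11000, 55000]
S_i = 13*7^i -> [13, 91, 637, 4459, 31213]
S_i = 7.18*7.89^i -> [7.18, 56.65, 446.97, 3526.59, 27824.83]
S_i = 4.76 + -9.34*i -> [4.76, -4.58, -13.92, -23.26, -32.6]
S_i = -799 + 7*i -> [-799, -792, -785, -778, -771]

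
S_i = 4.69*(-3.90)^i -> [4.69, -18.29, 71.33, -278.21, 1085.0]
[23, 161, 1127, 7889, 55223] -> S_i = 23*7^i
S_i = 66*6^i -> [66, 396, 2376, 14256, 85536]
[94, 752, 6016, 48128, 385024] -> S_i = 94*8^i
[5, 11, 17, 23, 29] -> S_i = 5 + 6*i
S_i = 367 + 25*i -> [367, 392, 417, 442, 467]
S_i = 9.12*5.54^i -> [9.12, 50.52, 279.91, 1550.69, 8590.81]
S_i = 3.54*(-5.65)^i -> [3.54, -20.0, 113.01, -638.48, 3607.42]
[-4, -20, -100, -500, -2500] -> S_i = -4*5^i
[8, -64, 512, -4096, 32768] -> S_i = 8*-8^i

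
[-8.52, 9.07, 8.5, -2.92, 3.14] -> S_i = Random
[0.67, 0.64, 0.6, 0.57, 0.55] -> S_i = 0.67*0.95^i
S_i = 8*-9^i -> [8, -72, 648, -5832, 52488]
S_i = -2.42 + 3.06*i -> [-2.42, 0.64, 3.7, 6.76, 9.82]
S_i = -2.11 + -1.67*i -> [-2.11, -3.78, -5.45, -7.12, -8.79]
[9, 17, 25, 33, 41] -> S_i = 9 + 8*i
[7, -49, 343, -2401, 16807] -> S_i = 7*-7^i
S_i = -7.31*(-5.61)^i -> [-7.31, 41.01, -230.06, 1290.64, -7240.5]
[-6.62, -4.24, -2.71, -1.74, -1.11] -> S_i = -6.62*0.64^i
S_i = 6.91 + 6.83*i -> [6.91, 13.74, 20.57, 27.4, 34.23]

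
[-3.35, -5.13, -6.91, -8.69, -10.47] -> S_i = -3.35 + -1.78*i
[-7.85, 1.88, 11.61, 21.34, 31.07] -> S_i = -7.85 + 9.73*i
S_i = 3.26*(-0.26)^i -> [3.26, -0.85, 0.22, -0.06, 0.01]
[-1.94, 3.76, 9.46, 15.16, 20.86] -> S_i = -1.94 + 5.70*i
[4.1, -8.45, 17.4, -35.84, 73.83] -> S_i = 4.10*(-2.06)^i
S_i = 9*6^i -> [9, 54, 324, 1944, 11664]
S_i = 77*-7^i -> [77, -539, 3773, -26411, 184877]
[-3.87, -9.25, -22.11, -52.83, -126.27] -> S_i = -3.87*2.39^i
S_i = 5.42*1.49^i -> [5.42, 8.08, 12.03, 17.93, 26.71]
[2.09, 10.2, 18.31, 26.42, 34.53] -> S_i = 2.09 + 8.11*i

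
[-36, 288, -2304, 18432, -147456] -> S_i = -36*-8^i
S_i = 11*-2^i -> [11, -22, 44, -88, 176]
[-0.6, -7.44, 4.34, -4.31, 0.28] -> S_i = Random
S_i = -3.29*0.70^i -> [-3.29, -2.3, -1.61, -1.13, -0.79]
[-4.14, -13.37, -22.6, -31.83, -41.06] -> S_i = -4.14 + -9.23*i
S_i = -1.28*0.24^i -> [-1.28, -0.31, -0.07, -0.02, -0.0]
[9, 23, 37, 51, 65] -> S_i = 9 + 14*i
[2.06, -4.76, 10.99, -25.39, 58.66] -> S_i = 2.06*(-2.31)^i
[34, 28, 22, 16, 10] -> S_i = 34 + -6*i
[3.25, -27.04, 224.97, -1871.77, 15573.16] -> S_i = 3.25*(-8.32)^i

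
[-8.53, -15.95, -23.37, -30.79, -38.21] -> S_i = -8.53 + -7.42*i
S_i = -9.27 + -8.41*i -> [-9.27, -17.68, -26.09, -34.5, -42.91]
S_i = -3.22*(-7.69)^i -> [-3.22, 24.76, -190.42, 1464.32, -11260.59]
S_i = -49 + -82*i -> [-49, -131, -213, -295, -377]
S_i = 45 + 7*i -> [45, 52, 59, 66, 73]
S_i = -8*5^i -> [-8, -40, -200, -1000, -5000]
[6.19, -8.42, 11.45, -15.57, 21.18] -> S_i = 6.19*(-1.36)^i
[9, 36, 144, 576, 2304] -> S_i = 9*4^i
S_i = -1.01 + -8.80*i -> [-1.01, -9.81, -18.61, -27.41, -36.21]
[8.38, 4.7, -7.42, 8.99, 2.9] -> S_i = Random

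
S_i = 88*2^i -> [88, 176, 352, 704, 1408]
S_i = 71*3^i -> [71, 213, 639, 1917, 5751]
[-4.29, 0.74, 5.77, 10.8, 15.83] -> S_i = -4.29 + 5.03*i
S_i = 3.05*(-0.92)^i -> [3.05, -2.81, 2.58, -2.37, 2.18]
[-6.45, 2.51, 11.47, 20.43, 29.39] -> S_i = -6.45 + 8.96*i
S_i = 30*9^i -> [30, 270, 2430, 21870, 196830]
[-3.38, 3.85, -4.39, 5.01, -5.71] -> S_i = -3.38*(-1.14)^i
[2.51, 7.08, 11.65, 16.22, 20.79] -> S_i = 2.51 + 4.57*i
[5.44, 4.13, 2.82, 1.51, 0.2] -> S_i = 5.44 + -1.31*i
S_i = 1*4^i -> [1, 4, 16, 64, 256]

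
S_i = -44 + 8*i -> [-44, -36, -28, -20, -12]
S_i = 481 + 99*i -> [481, 580, 679, 778, 877]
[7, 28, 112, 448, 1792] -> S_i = 7*4^i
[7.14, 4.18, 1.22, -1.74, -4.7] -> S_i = 7.14 + -2.96*i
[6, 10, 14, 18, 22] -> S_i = 6 + 4*i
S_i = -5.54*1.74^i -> [-5.54, -9.64, -16.77, -29.18, -50.78]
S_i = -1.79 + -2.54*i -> [-1.79, -4.33, -6.87, -9.41, -11.95]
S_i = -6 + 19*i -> [-6, 13, 32, 51, 70]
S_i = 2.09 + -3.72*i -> [2.09, -1.63, -5.35, -9.07, -12.79]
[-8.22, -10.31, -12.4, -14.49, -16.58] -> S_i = -8.22 + -2.09*i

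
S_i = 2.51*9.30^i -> [2.51, 23.34, 217.09, 2018.94, 18776.11]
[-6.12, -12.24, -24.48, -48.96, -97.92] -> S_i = -6.12*2.00^i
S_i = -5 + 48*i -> [-5, 43, 91, 139, 187]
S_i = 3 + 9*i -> [3, 12, 21, 30, 39]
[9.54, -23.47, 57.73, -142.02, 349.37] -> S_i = 9.54*(-2.46)^i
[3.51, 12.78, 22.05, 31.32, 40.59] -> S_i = 3.51 + 9.27*i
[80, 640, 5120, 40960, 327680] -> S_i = 80*8^i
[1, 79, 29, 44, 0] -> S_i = Random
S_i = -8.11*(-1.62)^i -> [-8.11, 13.14, -21.28, 34.48, -55.86]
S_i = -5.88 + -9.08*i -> [-5.88, -14.96, -24.04, -33.12, -42.2]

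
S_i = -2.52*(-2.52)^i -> [-2.52, 6.35, -16.0, 40.33, -101.63]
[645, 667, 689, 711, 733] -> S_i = 645 + 22*i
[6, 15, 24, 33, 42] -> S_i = 6 + 9*i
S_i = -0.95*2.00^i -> [-0.95, -1.9, -3.8, -7.6, -15.2]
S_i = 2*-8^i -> [2, -16, 128, -1024, 8192]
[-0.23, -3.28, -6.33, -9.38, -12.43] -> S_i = -0.23 + -3.05*i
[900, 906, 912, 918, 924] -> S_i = 900 + 6*i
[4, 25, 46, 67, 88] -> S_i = 4 + 21*i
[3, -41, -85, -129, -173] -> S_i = 3 + -44*i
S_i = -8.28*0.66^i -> [-8.28, -5.46, -3.61, -2.38, -1.57]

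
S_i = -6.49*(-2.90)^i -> [-6.49, 18.82, -54.58, 158.28, -459.03]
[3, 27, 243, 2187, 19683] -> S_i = 3*9^i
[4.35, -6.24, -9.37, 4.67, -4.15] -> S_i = Random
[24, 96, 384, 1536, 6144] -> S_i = 24*4^i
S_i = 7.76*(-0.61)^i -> [7.76, -4.73, 2.89, -1.76, 1.07]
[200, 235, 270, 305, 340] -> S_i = 200 + 35*i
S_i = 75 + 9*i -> [75, 84, 93, 102, 111]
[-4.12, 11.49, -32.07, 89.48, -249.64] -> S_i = -4.12*(-2.79)^i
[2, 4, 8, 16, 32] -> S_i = 2*2^i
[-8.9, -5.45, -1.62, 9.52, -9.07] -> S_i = Random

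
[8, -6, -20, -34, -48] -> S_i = 8 + -14*i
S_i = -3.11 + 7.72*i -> [-3.11, 4.61, 12.33, 20.05, 27.77]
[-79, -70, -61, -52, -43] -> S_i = -79 + 9*i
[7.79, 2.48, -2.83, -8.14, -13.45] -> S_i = 7.79 + -5.31*i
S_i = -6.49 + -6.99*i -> [-6.49, -13.48, -20.47, -27.46, -34.45]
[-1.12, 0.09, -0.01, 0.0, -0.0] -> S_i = -1.12*(-0.08)^i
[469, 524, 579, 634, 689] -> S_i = 469 + 55*i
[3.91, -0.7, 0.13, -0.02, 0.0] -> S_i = 3.91*(-0.18)^i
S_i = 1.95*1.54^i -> [1.95, 3.0, 4.62, 7.12, 10.97]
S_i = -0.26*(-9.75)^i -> [-0.26, 2.54, -24.72, 240.98, -2349.59]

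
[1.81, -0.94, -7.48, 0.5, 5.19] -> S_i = Random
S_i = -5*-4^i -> [-5, 20, -80, 320, -1280]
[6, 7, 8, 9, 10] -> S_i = 6 + 1*i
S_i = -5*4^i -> [-5, -20, -80, -320, -1280]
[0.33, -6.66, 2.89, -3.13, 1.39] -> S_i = Random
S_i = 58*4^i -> [58, 232, 928, 3712, 14848]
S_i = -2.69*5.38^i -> [-2.69, -14.47, -77.86, -418.89, -2253.62]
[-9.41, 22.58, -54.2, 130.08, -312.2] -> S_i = -9.41*(-2.40)^i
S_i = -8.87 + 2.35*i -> [-8.87, -6.52, -4.17, -1.82, 0.53]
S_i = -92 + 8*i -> [-92, -84, -76, -68, -60]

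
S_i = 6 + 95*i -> [6, 101, 196, 291, 386]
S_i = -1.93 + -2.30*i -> [-1.93, -4.23, -6.53, -8.83, -11.13]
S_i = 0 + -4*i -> [0, -4, -8, -12, -16]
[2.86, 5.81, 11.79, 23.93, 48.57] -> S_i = 2.86*2.03^i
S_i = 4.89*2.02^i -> [4.89, 9.88, 19.95, 40.31, 81.42]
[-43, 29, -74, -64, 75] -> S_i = Random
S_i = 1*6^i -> [1, 6, 36, 216, 1296]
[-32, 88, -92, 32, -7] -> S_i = Random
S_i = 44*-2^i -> [44, -88, 176, -352, 704]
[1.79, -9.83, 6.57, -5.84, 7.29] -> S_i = Random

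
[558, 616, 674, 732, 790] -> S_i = 558 + 58*i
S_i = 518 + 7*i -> [518, 525, 532, 539, 546]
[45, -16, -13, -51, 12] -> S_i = Random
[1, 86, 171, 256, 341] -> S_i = 1 + 85*i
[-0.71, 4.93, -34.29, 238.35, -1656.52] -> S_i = -0.71*(-6.95)^i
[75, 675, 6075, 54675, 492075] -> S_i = 75*9^i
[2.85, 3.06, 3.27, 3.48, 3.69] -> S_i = 2.85 + 0.21*i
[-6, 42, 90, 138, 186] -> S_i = -6 + 48*i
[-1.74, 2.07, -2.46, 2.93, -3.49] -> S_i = -1.74*(-1.19)^i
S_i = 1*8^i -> [1, 8, 64, 512, 4096]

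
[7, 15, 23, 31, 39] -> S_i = 7 + 8*i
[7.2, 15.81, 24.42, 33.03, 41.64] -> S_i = 7.20 + 8.61*i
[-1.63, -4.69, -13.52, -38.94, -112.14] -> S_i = -1.63*2.88^i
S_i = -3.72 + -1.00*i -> [-3.72, -4.72, -5.72, -6.72, -7.72]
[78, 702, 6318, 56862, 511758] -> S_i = 78*9^i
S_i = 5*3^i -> [5, 15, 45, 135, 405]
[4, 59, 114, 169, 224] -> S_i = 4 + 55*i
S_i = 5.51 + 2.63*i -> [5.51, 8.14, 10.77, 13.4, 16.03]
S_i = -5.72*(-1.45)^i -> [-5.72, 8.29, -12.03, 17.44, -25.29]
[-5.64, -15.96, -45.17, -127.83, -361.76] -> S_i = -5.64*2.83^i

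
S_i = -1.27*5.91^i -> [-1.27, -7.51, -44.36, -262.16, -1549.36]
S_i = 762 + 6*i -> [762, 768, 774, 780, 786]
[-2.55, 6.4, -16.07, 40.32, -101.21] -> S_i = -2.55*(-2.51)^i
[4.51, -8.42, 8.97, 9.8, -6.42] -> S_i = Random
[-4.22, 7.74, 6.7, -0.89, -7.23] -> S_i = Random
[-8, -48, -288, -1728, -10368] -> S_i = -8*6^i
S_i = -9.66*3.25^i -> [-9.66, -31.4, -102.03, -331.61, -1077.73]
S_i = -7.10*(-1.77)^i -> [-7.1, 12.57, -22.24, 39.37, -69.69]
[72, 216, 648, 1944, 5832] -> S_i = 72*3^i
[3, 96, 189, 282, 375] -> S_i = 3 + 93*i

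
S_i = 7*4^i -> [7, 28, 112, 448, 1792]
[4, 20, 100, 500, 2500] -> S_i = 4*5^i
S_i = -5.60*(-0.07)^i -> [-5.6, 0.39, -0.03, 0.0, -0.0]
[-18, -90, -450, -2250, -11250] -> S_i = -18*5^i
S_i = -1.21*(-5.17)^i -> [-1.21, 6.26, -32.34, 167.21, -864.47]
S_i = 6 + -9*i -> [6, -3, -12, -21, -30]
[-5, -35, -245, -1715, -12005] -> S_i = -5*7^i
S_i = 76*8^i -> [76, 608, 4864, 38912, 311296]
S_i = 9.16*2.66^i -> [9.16, 24.37, 64.81, 172.4, 458.59]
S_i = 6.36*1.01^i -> [6.36, 6.42, 6.49, 6.55, 6.62]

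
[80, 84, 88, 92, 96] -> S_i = 80 + 4*i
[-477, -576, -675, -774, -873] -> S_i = -477 + -99*i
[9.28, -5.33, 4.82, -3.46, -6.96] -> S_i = Random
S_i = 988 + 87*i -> [988, 1075, 1162, 1249, 1336]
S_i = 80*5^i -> [80, 400, 2000, 10000, 50000]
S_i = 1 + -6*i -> [1, -5, -11, -17, -23]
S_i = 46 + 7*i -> [46, 53, 60, 67, 74]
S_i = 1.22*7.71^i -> [1.22, 9.41, 72.52, 559.14, 4310.99]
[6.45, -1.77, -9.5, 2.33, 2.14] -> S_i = Random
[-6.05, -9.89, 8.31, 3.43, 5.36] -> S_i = Random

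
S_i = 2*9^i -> [2, 18, 162, 1458, 13122]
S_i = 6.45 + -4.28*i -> [6.45, 2.17, -2.11, -6.39, -10.67]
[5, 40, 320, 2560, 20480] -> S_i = 5*8^i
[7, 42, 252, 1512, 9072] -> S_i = 7*6^i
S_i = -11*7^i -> [-11, -77, -539, -3773, -26411]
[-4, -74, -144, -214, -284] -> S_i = -4 + -70*i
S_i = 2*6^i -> [2, 12, 72, 432, 2592]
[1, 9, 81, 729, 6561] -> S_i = 1*9^i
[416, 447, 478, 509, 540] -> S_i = 416 + 31*i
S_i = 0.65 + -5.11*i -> [0.65, -4.46, -9.57, -14.68, -19.79]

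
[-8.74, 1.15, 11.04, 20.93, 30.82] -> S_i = -8.74 + 9.89*i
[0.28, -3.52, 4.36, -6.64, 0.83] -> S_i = Random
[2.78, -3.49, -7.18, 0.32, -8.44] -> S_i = Random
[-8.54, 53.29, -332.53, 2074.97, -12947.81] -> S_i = -8.54*(-6.24)^i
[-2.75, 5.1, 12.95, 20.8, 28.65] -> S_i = -2.75 + 7.85*i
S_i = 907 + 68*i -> [907, 975, 1043, 1111, 1179]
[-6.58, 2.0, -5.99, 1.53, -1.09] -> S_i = Random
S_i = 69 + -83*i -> [69, -14, -97, -180, -263]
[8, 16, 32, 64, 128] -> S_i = 8*2^i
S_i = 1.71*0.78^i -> [1.71, 1.33, 1.04, 0.81, 0.63]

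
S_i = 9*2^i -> [9, 18, 36, 72, 144]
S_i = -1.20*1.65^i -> [-1.2, -1.98, -3.27, -5.39, -8.89]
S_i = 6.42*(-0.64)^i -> [6.42, -4.11, 2.63, -1.68, 1.08]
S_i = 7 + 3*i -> [7, 10, 13, 16, 19]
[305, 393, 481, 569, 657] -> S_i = 305 + 88*i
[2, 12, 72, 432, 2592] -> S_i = 2*6^i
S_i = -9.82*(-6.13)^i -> [-9.82, 60.2, -369.01, 2262.0, -13866.07]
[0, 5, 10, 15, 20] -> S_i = 0 + 5*i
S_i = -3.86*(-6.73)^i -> [-3.86, 25.98, -174.83, 1176.61, -7918.58]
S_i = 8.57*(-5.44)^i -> [8.57, -46.62, 253.62, -1379.68, 7505.44]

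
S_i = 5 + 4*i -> [5, 9, 13, 17, 21]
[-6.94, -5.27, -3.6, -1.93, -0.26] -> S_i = -6.94 + 1.67*i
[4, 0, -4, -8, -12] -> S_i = 4 + -4*i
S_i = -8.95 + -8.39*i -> [-8.95, -17.34, -25.73, -34.12, -42.51]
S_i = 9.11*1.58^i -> [9.11, 14.39, 22.74, 35.93, 56.77]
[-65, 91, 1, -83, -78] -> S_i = Random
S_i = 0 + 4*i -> [0, 4, 8, 12, 16]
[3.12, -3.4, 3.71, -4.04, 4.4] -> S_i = 3.12*(-1.09)^i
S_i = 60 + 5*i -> [60, 65, 70, 75, 80]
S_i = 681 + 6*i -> [681, 687, 693, 699, 705]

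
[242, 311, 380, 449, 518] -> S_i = 242 + 69*i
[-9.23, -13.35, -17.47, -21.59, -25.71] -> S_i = -9.23 + -4.12*i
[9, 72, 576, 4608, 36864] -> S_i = 9*8^i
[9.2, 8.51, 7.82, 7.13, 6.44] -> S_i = 9.20 + -0.69*i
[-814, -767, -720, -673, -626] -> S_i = -814 + 47*i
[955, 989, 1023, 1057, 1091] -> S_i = 955 + 34*i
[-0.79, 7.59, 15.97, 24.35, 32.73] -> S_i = -0.79 + 8.38*i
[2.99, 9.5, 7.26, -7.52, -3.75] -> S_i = Random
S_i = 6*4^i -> [6, 24, 96, 384, 1536]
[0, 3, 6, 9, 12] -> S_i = 0 + 3*i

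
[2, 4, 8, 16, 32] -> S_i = 2*2^i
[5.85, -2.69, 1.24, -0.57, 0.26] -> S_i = 5.85*(-0.46)^i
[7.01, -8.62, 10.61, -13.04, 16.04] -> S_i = 7.01*(-1.23)^i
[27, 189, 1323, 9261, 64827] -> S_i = 27*7^i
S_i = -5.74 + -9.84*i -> [-5.74, -15.58, -25.42, -35.26, -45.1]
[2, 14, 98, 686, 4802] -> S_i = 2*7^i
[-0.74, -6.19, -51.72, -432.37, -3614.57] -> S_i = -0.74*8.36^i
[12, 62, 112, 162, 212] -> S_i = 12 + 50*i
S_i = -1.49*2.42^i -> [-1.49, -3.61, -8.73, -21.12, -51.1]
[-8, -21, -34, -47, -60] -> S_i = -8 + -13*i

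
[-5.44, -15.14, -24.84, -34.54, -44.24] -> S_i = -5.44 + -9.70*i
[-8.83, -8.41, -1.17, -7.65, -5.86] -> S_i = Random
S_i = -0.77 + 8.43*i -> [-0.77, 7.66, 16.09, 24.52, 32.95]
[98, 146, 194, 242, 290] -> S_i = 98 + 48*i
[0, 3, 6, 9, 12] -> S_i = 0 + 3*i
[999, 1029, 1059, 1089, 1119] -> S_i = 999 + 30*i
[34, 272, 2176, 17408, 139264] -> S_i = 34*8^i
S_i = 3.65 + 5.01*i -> [3.65, 8.66, 13.67, 18.68, 23.69]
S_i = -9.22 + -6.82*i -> [-9.22, -16.04, -22.86, -29.68, -36.5]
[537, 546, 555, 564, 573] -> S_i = 537 + 9*i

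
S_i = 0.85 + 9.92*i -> [0.85, 10.77, 20.69, 30.61, 40.53]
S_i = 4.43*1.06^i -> [4.43, 4.7, 4.98, 5.28, 5.59]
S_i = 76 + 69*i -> [76, 145, 214, 283, 352]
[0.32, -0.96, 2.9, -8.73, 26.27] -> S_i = 0.32*(-3.01)^i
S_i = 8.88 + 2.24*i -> [8.88, 11.12, 13.36, 15.6, 17.84]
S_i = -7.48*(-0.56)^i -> [-7.48, 4.19, -2.35, 1.31, -0.74]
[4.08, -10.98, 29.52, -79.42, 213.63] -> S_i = 4.08*(-2.69)^i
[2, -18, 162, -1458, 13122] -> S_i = 2*-9^i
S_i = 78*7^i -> [78, 546, 3822, 26754, 187278]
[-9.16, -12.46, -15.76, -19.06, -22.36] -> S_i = -9.16 + -3.30*i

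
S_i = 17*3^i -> [17, 51, 153, 459, 1377]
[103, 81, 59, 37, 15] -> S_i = 103 + -22*i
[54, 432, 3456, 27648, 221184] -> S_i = 54*8^i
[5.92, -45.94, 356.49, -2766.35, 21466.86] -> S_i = 5.92*(-7.76)^i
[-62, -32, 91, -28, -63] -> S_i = Random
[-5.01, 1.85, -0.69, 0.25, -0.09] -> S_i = -5.01*(-0.37)^i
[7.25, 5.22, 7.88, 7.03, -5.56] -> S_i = Random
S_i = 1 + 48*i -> [1, 49, 97, 145, 193]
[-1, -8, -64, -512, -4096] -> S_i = -1*8^i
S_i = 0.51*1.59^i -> [0.51, 0.81, 1.29, 2.05, 3.26]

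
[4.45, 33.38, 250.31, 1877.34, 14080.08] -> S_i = 4.45*7.50^i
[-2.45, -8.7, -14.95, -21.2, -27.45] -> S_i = -2.45 + -6.25*i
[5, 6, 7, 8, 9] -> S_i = 5 + 1*i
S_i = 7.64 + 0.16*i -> [7.64, 7.8, 7.96, 8.12, 8.28]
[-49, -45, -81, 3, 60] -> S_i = Random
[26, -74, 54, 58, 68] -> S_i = Random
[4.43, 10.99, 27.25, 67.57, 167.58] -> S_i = 4.43*2.48^i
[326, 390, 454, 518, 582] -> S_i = 326 + 64*i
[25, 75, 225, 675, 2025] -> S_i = 25*3^i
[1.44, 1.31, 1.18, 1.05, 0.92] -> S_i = 1.44 + -0.13*i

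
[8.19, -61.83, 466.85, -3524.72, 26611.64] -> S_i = 8.19*(-7.55)^i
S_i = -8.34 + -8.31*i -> [-8.34, -16.65, -24.96, -33.27, -41.58]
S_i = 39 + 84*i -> [39, 123, 207, 291, 375]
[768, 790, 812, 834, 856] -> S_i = 768 + 22*i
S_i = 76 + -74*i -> [76, 2, -72, -146, -220]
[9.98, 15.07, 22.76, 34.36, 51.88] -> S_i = 9.98*1.51^i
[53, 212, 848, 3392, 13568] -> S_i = 53*4^i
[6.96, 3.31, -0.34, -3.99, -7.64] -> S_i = 6.96 + -3.65*i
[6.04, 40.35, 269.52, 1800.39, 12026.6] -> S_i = 6.04*6.68^i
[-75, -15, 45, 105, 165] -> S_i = -75 + 60*i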